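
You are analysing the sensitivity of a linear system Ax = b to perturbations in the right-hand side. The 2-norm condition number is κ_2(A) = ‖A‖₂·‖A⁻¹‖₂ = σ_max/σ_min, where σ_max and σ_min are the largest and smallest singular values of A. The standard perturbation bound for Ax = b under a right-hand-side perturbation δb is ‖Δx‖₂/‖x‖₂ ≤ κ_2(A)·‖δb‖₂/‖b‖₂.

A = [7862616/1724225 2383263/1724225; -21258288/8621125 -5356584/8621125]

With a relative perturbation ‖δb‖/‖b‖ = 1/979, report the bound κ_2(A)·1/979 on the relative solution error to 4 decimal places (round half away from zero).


0.0518

M = AᵀA = [6911533106496/257175765625 2015013322728/257175765625; 2015013322728/257175765625 590628219129/257175765625]. tr(M)=12003458121/411481225, det(M)=136048896/411481225
λ_max, λ_min = (12003458121/411481225 ± √143859080597056940241/169316798527500625)/2 = 729/25, 186624/16459249
κ = σ_max/σ_min = (27/5)/(432/4057) = 50.7125
perturbation bound = 50.7125·1/979 = 0.0518


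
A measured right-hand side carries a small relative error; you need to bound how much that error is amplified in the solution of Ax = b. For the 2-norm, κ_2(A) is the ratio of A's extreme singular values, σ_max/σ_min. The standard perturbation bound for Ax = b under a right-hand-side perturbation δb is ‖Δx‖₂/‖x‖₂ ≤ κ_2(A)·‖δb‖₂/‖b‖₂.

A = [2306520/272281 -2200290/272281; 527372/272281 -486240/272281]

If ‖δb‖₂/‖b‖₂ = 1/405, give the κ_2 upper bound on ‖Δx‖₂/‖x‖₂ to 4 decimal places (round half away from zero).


AᵀA = [3330253264/44102881 -3171589680/44102881; -3171589680/44102881 3020645700/44102881]; tr = 7551604/52441, det = 14400/52441
λ_max, λ_min = (7551604/52441 ± √57023702371216/2750058481)/2 = 144, 100/52441
so κ_2 = √(144 / (100/52441)) = 274.8000
bound on ‖Δx‖/‖x‖: κ·ε = 274.8000·1/405 = 0.6785

0.6785


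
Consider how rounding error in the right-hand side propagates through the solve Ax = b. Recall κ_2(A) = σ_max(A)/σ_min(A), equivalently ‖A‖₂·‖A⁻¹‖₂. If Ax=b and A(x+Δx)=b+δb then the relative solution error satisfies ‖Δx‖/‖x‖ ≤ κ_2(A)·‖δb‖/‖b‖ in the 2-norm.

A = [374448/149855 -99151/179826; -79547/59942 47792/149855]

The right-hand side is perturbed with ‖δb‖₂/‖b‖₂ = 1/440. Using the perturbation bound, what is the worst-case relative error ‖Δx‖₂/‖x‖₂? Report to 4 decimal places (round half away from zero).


0.2932

form AᵀA = [2488021969/310816900 -5597696/3108169; -5597696/3108169 1134947161/2797352100] with trace 6997961/832050 and determinant 707281/166410000
solving λ² − 6997961/832050·λ + 707281/166410000 = 0 gives λ = 841/100, 841/1664100
σ_max=√(841/100)=(29/10), σ_min=√(841/1664100)=(29/1290) → κ = 129.0000
worst-case relative error ≤ 129.0000 × 1/440 = 0.2932


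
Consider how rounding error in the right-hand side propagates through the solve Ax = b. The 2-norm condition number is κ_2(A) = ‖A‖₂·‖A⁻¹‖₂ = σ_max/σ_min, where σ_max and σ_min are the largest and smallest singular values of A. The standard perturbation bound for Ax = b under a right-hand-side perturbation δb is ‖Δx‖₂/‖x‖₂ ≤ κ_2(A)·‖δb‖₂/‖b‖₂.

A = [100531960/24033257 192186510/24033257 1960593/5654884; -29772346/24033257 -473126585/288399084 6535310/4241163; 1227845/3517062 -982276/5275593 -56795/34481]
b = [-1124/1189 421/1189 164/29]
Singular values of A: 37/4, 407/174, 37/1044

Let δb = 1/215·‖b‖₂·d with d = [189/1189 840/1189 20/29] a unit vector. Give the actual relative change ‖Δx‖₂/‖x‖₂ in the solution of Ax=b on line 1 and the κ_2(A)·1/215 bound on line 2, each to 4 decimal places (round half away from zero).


0.0067
1.2140

from the listed singular values, σ₁ = 37/4, σ_n = 37/1044
condition number: (37/4) ÷ (37/1044) = 261.0000
κ_2(A)·‖δb‖/‖b‖ = 1.2140
solve Ax = b  →  x = [97.4380 -52.0895 23.1068]
‖b‖₂ = 5.7446 and ‖x‖₂ = 112.8779
with δb = [0.0042 0.0189 0.0184], A·Δx = δb → ‖Δx‖ = 0.7539
relative error = 0.0067
so the bound overstates the realised error by a factor of ≈ 181.7580 (computed from the unrounded values)


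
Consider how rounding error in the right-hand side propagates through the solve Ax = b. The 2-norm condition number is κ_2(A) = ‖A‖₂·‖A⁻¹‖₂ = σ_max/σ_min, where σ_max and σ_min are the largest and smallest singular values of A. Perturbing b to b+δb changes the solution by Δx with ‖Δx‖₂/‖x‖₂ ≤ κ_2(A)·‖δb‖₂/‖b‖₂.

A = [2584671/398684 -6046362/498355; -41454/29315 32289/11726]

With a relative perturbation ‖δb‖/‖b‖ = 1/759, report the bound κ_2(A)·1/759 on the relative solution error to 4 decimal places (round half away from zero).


0.3768

M = AᵀA = [104080394889/2363904400 -975699837/11819522; -975699837/11819522 91473296121/590976100]. tr(M)=1626206157/8179600, det(M)=395254161/817960000
solving λ² − 1626206157/8179600·λ + 395254161/817960000 = 0 gives λ = 19881/100, 19881/8179600
σ_max=√(19881/100)=(141/10), σ_min=√(19881/8179600)=(141/2860) → κ = 286.0000
bound on ‖Δx‖/‖x‖: κ·ε = 286.0000·1/759 = 0.3768


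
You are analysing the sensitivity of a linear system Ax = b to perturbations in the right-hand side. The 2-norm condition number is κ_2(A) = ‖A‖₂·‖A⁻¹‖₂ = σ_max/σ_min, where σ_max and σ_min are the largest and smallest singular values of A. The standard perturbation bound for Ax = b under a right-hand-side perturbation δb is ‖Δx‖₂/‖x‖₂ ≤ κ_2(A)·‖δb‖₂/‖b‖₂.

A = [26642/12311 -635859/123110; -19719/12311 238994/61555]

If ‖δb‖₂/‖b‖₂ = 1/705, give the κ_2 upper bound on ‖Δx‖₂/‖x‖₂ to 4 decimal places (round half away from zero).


form AᵀA = [1098635125/151560721 -2636600085/151560721; -2636600085/151560721 25311567841/606242884] with trace 175775789/3587236 and determinant 60025/3587236
char-poly roots: 49 and 1225/3587236
σ_max=√49=7, σ_min=√(1225/3587236)=(35/1894) → κ = 378.8000
perturbation bound = 378.8000·1/705 = 0.5373

0.5373


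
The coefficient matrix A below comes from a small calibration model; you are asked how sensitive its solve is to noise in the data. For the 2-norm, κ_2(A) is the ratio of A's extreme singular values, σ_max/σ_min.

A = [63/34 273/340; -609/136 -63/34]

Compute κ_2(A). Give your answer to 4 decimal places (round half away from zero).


170.0000

form AᵀA = [434385/18496 226233/23120; 226233/23120 471429/115600] with trace 12745341/462400 and determinant 194481/7398400
λ_max, λ_min = (12745341/462400 ± √162421235202681/213813760000)/2 = 441/16, 441/462400
σ_max=√(441/16)=(21/4), σ_min=√(441/462400)=(21/680) → κ = 170.0000


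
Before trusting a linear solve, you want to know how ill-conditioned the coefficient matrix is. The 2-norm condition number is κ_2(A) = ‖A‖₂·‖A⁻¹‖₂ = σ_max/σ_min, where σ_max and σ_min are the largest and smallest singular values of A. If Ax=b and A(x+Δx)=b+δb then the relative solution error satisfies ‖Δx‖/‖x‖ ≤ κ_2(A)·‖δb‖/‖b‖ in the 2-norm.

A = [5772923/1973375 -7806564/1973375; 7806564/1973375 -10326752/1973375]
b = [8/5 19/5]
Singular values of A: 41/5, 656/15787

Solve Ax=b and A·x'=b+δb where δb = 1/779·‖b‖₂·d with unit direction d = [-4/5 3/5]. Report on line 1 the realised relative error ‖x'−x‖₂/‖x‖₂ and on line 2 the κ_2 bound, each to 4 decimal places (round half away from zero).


from the listed singular values, σ₁ = 41/5, σ_n = 656/15787
κ_2(A) = (41/5) / (656/15787) = 197.3375
perturbation bound = 197.3375·1/779 = 0.2533
solve Ax = b  →  x = [19.5451 14.0491]
‖b‖₂ = 4.1231 and ‖x‖₂ = 24.0705
Δx = A⁻¹·δb where δb = 1/779·4.1231·d; ‖Δx‖ = 0.1274
relative error = 0.0053
tightness: 0.0053 against a bound of 0.2533 (unrounded ratio ≈ 0.0209)

0.0053
0.2533


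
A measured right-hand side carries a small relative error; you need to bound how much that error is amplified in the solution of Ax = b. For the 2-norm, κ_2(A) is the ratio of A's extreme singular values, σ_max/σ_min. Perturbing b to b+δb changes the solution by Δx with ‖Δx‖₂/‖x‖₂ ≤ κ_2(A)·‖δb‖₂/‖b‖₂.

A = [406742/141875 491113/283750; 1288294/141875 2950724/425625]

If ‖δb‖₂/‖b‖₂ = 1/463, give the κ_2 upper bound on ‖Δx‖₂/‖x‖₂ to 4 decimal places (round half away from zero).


M = AᵀA = [2920224776/32205625 6561655121/96616875; 6561655121/96616875 59196506089/1159402500]. tr(M)=6572983921/46376100, det(M)=200533921/11594025
eigenvalues of AᵀA: λ = (tr ± √(tr²−4·det))/2 = 14161/100, 56644/463761
σ_max=√(14161/100)=(119/10), σ_min=√(56644/463761)=(238/681) → κ = 34.0500
bound on ‖Δx‖/‖x‖: κ·ε = 34.0500·1/463 = 0.0735

0.0735


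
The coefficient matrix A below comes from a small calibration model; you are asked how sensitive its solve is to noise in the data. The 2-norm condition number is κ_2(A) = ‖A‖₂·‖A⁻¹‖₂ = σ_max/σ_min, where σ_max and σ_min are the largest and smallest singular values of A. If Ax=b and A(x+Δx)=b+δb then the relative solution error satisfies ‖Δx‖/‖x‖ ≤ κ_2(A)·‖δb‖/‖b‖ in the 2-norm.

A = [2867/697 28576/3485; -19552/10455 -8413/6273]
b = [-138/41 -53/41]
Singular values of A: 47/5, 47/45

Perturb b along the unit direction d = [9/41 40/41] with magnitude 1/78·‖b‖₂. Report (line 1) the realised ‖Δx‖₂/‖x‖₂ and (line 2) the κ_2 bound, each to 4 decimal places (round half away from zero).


from the listed singular values, σ₁ = 47/5, σ_n = 47/45
κ = σ_max/σ_min = (47/5)/(47/45) = 9.0000
κ_2(A)·‖δb‖/‖b‖ = 0.1154
solve Ax = b  →  x = [1.5394 -1.1827]
‖b‖ = 3.6056, ‖x‖ = 1.9413
δb = ε·‖b‖·d = [0.0101 0.0451]; solving A·Δx = δb gives ‖Δx‖ = 0.0443
dividing the unrounded norms, ‖Δx‖/‖x‖ = 0.0228
so the bound overstates the realised error by a factor of ≈ 5.0612 (computed from the unrounded values)

0.0228
0.1154


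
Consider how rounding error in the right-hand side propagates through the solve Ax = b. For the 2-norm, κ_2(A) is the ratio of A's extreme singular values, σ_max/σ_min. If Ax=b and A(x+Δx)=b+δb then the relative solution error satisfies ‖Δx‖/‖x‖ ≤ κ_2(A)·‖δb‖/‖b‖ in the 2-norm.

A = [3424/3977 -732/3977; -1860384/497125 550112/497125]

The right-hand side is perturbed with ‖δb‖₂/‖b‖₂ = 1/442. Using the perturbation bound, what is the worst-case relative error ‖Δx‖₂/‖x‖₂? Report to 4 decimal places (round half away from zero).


form AᵀA = [2167883776/147015625 -632112768/147015625; -632112768/147015625 185006224/147015625] with trace 3764624/235225 and determinant 16384/235225
eigenvalues of AᵀA: λ = (tr ± √(tr²−4·det))/2 = 16, 1024/235225
σ_max=√16=4, σ_min=√(1024/235225)=(32/485) → κ = 60.6250
perturbation bound = 60.6250·1/442 = 0.1372

0.1372


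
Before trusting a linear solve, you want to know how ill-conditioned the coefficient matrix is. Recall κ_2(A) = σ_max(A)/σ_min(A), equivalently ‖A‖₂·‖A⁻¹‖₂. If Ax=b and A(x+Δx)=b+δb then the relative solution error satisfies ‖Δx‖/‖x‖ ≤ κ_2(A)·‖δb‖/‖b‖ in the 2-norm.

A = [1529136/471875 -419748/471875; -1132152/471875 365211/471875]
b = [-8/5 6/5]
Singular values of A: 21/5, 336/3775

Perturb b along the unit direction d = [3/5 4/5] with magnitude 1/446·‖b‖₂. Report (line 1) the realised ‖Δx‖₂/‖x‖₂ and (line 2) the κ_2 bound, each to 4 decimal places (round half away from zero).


largest singular value 21/5, smallest 336/3775
κ_2(A) = (21/5) / (336/3775) = 47.1875
perturbation bound = 47.1875·1/446 = 0.1058
solve Ax = b  →  x = [-0.4571 0.1333]
‖b‖₂ = 2.0000 and ‖x‖₂ = 0.4762
re-solving with b+δb shifts x by Δx of norm 0.0504
dividing the unrounded norms, ‖Δx‖/‖x‖ = 0.1058
tightness: 0.1058 against a bound of 0.1058; the bound is attained (ratio 1)

0.1058
0.1058


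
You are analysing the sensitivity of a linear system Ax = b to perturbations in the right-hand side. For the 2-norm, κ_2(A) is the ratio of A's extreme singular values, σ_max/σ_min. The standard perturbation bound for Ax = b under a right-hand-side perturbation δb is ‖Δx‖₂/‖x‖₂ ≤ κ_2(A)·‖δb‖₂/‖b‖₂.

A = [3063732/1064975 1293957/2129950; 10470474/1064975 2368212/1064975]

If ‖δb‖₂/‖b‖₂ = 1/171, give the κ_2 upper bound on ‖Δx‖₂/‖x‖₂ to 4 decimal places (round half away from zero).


M = AᵀA = [190427647284/1814674801 42845553450/1814674801; 42845553450/1814674801 38572859241/7258699204]. tr(M)=476075817/4318084, det(M)=194481/1079521
λ_max, λ_min = (476075817/4318084 ± √226634746967507025/18645849431056)/2 = 441/4, 1764/1079521
κ_2(A) = √(λ_max/λ_min) = √((441/4) / (1764/1079521)) = 259.7500
bound on ‖Δx‖/‖x‖: κ·ε = 259.7500·1/171 = 1.5190

1.5190


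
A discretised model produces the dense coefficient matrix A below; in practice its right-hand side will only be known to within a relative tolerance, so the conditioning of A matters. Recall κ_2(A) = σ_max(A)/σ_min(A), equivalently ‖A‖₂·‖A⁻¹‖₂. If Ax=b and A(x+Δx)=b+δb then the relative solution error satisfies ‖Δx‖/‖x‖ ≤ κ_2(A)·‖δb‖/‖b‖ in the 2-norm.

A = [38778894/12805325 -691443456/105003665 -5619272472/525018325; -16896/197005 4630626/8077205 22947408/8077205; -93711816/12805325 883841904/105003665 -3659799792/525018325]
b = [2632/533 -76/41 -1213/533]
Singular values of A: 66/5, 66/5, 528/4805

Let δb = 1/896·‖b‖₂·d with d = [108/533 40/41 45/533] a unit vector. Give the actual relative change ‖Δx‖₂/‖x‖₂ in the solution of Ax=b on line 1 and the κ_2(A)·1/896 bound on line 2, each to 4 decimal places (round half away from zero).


from the listed singular values, σ₁ = 66/5, σ_n = 528/4805
condition number: (66/5) ÷ (528/4805) = 120.1250
bound on ‖Δx‖/‖x‖: κ·ε = 120.1250·1/896 = 0.1341
solve Ax = b  →  x = [7.4621 5.0240 -1.4410]
‖b‖ = 5.7446, ‖x‖ = 9.1105
Δx = A⁻¹·δb where δb = 1/896·5.7446·d; ‖Δx‖ = 0.0583
realised ‖Δx‖/‖x‖ = 0.0064
so the bound overstates the realised error by a factor of ≈ 20.9343 (computed from the unrounded values)

0.0064
0.1341


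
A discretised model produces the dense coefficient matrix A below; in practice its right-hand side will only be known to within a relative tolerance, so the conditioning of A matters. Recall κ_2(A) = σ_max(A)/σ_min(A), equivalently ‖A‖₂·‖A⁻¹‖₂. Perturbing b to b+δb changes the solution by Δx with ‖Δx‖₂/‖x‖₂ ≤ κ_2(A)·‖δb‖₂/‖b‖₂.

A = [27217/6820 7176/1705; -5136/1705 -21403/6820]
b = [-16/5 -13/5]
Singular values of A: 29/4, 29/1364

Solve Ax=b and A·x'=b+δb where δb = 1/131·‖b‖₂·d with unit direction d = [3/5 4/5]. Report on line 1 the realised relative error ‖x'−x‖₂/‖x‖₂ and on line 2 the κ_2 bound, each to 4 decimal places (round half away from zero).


0.0079
2.6031

largest singular value 29/4, smallest 29/1364
κ_2(A) = (29/4) / (29/1364) = 341.0000
perturbation bound = 341.0000·1/131 = 2.6031
solve Ax = b  →  x = [136.1427 -129.8502]
2-norm of b is 4.1231; of x, 188.1380
δb = ε·‖b‖·d = [0.0189 0.0252]; solving A·Δx = δb gives ‖Δx‖ = 1.4804
realised ‖Δx‖/‖x‖ = 0.0079
so the bound overstates the realised error by a factor of ≈ 330.8187 (computed from the unrounded values)


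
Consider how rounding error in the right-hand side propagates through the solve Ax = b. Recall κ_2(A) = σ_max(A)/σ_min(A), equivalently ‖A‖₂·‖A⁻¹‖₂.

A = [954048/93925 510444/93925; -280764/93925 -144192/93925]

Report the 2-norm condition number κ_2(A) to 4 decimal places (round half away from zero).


221.0000

form AᵀA = [1582457616/14115049 843955200/14115049; 843955200/14115049 450151056/14115049] with trace 7033248/48841 and determinant 20736/48841
eigenvalues of AᵀA: λ = (tr ± √(tr²−4·det))/2 = 144, 144/48841
κ = σ_max/σ_min = 12/(12/221) = 221.0000


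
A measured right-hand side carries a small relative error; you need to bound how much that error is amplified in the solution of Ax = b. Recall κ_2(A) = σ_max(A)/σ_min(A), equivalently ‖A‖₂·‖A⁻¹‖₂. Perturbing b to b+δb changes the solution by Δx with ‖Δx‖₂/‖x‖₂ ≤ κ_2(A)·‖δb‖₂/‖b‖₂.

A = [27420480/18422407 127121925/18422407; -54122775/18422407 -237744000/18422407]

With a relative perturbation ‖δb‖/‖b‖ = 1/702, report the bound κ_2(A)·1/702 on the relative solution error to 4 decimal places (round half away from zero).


AᵀA = [12737569194225/1174342836241 56585153016000/1174342836241; 56585153016000/1174342836241 251495478725625/1174342836241]; tr = 157188011850/698597761, det = 791015625/698597761
eigenvalues of AᵀA: λ = (tr ± √(tr²−4·det))/2 = 225, 3515625/698597761
so κ_2 = √(225 / (3515625/698597761)) = 211.4480
κ_2(A)·‖δb‖/‖b‖ = 0.3012

0.3012


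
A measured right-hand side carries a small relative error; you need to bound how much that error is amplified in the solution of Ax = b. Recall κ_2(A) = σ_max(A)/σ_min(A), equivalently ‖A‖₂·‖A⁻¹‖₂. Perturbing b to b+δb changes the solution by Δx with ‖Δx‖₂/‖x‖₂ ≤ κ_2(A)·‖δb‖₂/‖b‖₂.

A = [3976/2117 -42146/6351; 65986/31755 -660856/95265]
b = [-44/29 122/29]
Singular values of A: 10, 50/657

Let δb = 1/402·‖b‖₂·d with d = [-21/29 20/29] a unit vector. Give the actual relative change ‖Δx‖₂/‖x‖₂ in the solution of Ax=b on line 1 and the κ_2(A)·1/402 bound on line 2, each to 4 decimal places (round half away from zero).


0.0028
0.3269

from the listed singular values, σ₁ = 10, σ_n = 50/657
κ = σ_max/σ_min = 10/(50/657) = 131.4000
perturbation bound = 131.4000·1/402 = 0.3269
solve Ax = b  →  x = [50.5136 14.5248]
2-norm of b is 4.4721; of x, 52.5604
with δb = [-0.0081 0.0077], A·Δx = δb → ‖Δx‖ = 0.1462
realised ‖Δx‖/‖x‖ = 0.0028
tightness: 0.0028 against a bound of 0.3269 (unrounded ratio ≈ 0.0085)


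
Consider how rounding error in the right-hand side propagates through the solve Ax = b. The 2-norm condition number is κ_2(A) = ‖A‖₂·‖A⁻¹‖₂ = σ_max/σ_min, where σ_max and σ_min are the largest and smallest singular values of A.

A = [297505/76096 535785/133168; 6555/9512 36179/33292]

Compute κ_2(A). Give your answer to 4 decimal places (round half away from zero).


22.4000

M = AᵀA = [54288625/3444736 99338265/6028288; 99338265/6028288 183229201/10549504]. tr(M)=6649001/200704, det(M)=6996025/3211264
λ_max, λ_min = (6649001/200704 ± √43858181747601/40282095616)/2 = 529/16, 13225/200704
κ = σ_max/σ_min = (23/4)/(115/448) = 22.4000


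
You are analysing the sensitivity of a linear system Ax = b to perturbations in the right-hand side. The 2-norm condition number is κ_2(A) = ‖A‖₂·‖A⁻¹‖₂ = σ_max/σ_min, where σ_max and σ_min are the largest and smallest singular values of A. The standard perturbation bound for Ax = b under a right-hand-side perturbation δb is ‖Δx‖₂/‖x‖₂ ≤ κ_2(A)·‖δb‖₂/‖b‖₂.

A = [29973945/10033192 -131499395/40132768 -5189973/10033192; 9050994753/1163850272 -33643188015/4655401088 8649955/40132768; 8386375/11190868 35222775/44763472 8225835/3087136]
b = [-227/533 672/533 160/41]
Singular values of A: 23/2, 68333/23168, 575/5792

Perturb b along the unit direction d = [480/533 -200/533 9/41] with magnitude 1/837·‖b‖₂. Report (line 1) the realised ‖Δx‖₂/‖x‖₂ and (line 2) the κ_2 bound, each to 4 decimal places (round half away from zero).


from the listed singular values, σ₁ = 23/2, σ_n = 575/5792
κ = σ_max/σ_min = (23/2)/(575/5792) = 115.8400
worst-case relative error ≤ 115.8400 × 1/837 = 0.1384
solve Ax = b  →  x = [0.4227 0.3177 1.2519]
‖b‖₂ = 4.1231 and ‖x‖₂ = 1.3590
re-solving with b+δb shifts x by Δx of norm 0.0496
realised ‖Δx‖/‖x‖ = 0.0365
realised/bound (from unrounded values) ≈ 0.2638

0.0365
0.1384


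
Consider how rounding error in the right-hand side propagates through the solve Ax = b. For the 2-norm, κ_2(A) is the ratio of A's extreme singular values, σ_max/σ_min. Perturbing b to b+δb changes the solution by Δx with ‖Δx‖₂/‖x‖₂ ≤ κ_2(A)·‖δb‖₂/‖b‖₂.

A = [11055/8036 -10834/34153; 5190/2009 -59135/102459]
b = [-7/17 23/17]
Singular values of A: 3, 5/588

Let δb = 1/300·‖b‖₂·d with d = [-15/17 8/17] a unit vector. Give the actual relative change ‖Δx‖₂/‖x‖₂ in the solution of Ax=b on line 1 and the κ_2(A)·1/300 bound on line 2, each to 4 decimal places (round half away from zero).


largest singular value 3, smallest 5/588
κ_2(A) = 3 / (5/588) = 352.8000
worst-case relative error ≤ 352.8000 × 1/300 = 1.1760
solve Ax = b  →  x = [26.1398 114.6585]
‖b‖₂ = 1.4142 and ‖x‖₂ = 117.6005
re-solving with b+δb shifts x by Δx of norm 0.5544
dividing the unrounded norms, ‖Δx‖/‖x‖ = 0.0047
tightness: 0.0047 against a bound of 1.1760 (unrounded ratio ≈ 0.0040)

0.0047
1.1760


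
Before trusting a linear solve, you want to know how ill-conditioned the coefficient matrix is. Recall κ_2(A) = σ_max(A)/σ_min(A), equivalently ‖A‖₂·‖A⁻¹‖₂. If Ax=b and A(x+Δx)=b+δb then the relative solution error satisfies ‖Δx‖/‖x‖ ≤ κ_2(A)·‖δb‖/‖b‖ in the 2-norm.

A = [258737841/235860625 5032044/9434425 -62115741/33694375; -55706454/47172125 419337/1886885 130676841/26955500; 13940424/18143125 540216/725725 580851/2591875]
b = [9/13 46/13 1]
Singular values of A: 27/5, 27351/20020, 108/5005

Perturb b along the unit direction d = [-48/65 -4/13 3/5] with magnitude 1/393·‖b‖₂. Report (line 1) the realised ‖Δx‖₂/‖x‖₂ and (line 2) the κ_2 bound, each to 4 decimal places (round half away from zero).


σ_max = 27/5, σ_min = 108/5005
condition number: (27/5) ÷ (108/5005) = 250.2500
perturbation bound = 250.2500·1/393 = 0.6368
solve Ax = b  →  x = [-29.8199 34.5680 -8.1188]
‖b‖ = 3.7417, ‖x‖ = 46.3690
Δx = A⁻¹·δb where δb = 1/393·3.7417·d; ‖Δx‖ = 0.4412
realised ‖Δx‖/‖x‖ = 0.0095
tightness: 0.0095 against a bound of 0.6368 (unrounded ratio ≈ 0.0149)

0.0095
0.6368


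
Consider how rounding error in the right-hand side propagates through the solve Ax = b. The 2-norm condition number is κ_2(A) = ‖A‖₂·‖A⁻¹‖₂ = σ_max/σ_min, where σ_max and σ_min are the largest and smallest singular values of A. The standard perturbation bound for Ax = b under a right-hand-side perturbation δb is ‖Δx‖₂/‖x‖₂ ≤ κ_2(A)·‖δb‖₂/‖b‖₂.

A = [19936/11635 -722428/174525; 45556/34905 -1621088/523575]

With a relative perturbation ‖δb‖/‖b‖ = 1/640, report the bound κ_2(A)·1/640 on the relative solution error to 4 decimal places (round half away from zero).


M = AᵀA = [226093840/48734361 -8138848256/731015415; -8138848256/731015415 293001849616/10965231225]. tr(M)=2034751264/64883025, det(M)=614656/64883025
λ_max, λ_min = (2034751264/64883025 ± √4140053183387140096/4209806933150625)/2 = 784/25, 784/2595321
κ_2(A) = √(λ_max/λ_min) = √((784/25) / (784/2595321)) = 322.2000
perturbation bound = 322.2000·1/640 = 0.5034

0.5034


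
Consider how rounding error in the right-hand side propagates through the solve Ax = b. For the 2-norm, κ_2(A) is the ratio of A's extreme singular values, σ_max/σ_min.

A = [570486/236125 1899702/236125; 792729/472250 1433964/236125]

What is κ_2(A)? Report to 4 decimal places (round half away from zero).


94.4500

form AᵀA = [77209454889/8920802500 66085032762/2230200625; 66085032762/2230200625 226604817684/2230200625] with trace 1573805961/14273284 and determinant 4862025/3568321
char-poly roots: 441/4 and 44100/3568321
σ_max=√(441/4)=(21/2), σ_min=√(44100/3568321)=(210/1889) → κ = 94.4500


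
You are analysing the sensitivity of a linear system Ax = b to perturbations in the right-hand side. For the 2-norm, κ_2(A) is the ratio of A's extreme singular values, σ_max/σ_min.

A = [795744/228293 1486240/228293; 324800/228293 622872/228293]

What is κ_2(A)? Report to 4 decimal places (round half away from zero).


258.2500

form AᵀA = [257119232/18140513 482065920/18140513; 482065920/18140513 903891008/18140513] with trace 68294720/1067089 and determinant 65536/1067089
solving λ² − 68294720/1067089·λ + 65536/1067089 = 0 gives λ = 64, 1024/1067089
σ_max=√64=8, σ_min=√(1024/1067089)=(32/1033) → κ = 258.2500


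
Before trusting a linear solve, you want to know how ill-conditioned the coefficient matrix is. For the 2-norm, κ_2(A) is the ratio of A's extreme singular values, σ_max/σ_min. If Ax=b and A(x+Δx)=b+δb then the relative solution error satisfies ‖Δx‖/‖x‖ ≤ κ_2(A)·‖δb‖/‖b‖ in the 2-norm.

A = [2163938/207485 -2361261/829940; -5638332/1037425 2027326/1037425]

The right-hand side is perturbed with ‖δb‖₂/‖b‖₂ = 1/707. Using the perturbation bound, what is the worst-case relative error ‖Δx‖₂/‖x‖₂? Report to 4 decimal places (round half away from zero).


form AᵀA = [515074323316/3724050625 -300109876101/7448101250; -300109876101/7448101250 709860377569/59584810000] with trace 14321679281/95335696 and determinant 144120025/5958481
eigenvalues of AᵀA: λ = (tr ± √(tr²−4·det))/2 = 2401/16, 960400/5958481
so κ_2 = √((2401/16) / (960400/5958481)) = 30.5125
worst-case relative error ≤ 30.5125 × 1/707 = 0.0432

0.0432


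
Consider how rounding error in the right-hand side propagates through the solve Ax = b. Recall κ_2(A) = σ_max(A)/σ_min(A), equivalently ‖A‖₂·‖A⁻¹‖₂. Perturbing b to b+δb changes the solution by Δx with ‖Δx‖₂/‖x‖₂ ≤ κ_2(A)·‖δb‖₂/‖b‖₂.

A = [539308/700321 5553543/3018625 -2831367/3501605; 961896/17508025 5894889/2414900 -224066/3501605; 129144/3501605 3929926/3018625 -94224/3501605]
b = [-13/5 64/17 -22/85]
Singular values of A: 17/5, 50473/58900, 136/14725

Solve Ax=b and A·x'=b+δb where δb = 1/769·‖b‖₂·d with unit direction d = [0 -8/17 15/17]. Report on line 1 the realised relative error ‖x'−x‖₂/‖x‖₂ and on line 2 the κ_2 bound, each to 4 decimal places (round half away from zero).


0.0030
0.4787

from the listed singular values, σ₁ = 17/5, σ_n = 136/14725
κ_2(A) = (17/5) / (136/14725) = 368.1250
κ_2(A)·‖δb‖/‖b‖ = 0.4787
solve Ax = b  →  x = [-159.9040 1.3116 -146.0898]
‖b‖ = 4.5826, ‖x‖ = 216.5946
with δb = [0.0000 -0.0028 0.0053], A·Δx = δb → ‖Δx‖ = 0.6452
dividing the unrounded norms, ‖Δx‖/‖x‖ = 0.0030
so the bound overstates the realised error by a factor of ≈ 160.7004 (computed from the unrounded values)


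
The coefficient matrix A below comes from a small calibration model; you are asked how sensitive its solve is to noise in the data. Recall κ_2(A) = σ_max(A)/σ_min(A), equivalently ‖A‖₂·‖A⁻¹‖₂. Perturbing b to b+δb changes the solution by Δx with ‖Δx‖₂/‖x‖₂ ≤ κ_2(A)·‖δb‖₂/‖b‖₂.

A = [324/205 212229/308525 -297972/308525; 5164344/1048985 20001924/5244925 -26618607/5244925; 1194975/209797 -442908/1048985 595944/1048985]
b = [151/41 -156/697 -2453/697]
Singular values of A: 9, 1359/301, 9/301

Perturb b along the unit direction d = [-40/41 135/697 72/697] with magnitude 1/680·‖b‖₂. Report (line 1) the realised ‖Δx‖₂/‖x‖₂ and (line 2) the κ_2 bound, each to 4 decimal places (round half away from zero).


0.0019
0.4426

σ_max = 9, σ_min = 9/301
κ_2(A) = 9 / (9/301) = 301.0000
worst-case relative error ≤ 301.0000 × 1/680 = 0.4426
solve Ax = b  →  x = [-0.4876 -106.7433 -80.6386]
‖b‖ = 5.0990, ‖x‖ = 133.7795
δb = ε·‖b‖·d = [-0.0073 0.0015 0.0008]; solving A·Δx = δb gives ‖Δx‖ = 0.2508
dividing the unrounded norms, ‖Δx‖/‖x‖ = 0.0019
tightness: 0.0019 against a bound of 0.4426 (unrounded ratio ≈ 0.0042)


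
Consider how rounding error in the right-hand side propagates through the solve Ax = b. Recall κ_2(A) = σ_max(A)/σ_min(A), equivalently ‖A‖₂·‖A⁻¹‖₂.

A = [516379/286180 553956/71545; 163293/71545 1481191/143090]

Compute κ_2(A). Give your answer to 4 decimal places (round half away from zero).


form AᵀA = [27731237329/3275959696 15395749785/409494962; 15395749785/409494962 136855831129/818989924] with trace 342150245/1948816 and determinant 7890481/7795264
eigenvalues of AᵀA: λ = (tr ± √(tr²−4·det))/2 = 2809/16, 2809/487204
κ = σ_max/σ_min = (53/4)/(53/698) = 174.5000

174.5000


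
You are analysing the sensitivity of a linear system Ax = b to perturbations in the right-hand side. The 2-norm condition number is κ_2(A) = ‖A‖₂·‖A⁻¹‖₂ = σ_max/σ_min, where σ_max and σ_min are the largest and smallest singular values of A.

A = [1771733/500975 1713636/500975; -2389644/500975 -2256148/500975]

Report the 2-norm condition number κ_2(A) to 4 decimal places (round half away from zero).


M = AᵀA = [353977450801/10039038025 13483993572/401561521; 13483993572/401561521 321070085536/10039038025]. tr(M)=802672457/11937025, det(M)=45212176/298425625
eigenvalues of AᵀA: λ = (tr ± √(tr²−4·det))/2 = 1681/25, 26896/11937025
κ_2(A) = √(λ_max/λ_min) = √((1681/25) / (26896/11937025)) = 172.7500

172.7500


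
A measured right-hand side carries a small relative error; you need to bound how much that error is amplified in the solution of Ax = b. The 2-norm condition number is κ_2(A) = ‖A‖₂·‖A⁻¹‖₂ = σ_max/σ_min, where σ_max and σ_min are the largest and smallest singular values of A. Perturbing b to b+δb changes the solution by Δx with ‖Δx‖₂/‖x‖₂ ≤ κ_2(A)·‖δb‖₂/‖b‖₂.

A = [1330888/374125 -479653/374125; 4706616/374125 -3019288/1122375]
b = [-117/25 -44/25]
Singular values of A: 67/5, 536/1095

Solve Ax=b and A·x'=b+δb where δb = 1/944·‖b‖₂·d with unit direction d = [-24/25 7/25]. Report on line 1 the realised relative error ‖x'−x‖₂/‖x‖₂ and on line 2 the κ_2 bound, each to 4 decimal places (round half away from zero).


0.0013
0.0290

from the listed singular values, σ₁ = 67/5, σ_n = 536/1095
κ_2(A) = (67/5) / (536/1095) = 27.3750
bound on ‖Δx‖/‖x‖: κ·ε = 27.3750·1/944 = 0.0290
solve Ax = b  →  x = [1.5754 8.0215]
‖b‖ = 5.0000, ‖x‖ = 8.1747
re-solving with b+δb shifts x by Δx of norm 0.0108
relative error = 0.0013
tightness: 0.0013 against a bound of 0.0290 (unrounded ratio ≈ 0.0456)


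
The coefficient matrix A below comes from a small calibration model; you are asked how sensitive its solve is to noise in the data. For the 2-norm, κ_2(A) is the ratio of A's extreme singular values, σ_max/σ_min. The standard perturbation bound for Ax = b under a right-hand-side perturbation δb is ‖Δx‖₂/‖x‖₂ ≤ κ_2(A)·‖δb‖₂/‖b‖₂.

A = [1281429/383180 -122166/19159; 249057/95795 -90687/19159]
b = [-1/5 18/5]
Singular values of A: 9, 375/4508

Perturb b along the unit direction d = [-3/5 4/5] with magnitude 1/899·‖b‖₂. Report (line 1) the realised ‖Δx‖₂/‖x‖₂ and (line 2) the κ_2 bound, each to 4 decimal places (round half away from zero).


σ_max = 9, σ_min = 375/4508
κ_2(A) = 9 / (375/4508) = 108.1920
worst-case relative error ≤ 108.1920 × 1/899 = 0.1203
solve Ax = b  →  x = [31.9258 16.7752]
2-norm of b is 3.6056; of x, 36.0647
δb = ε·‖b‖·d = [-0.0024 0.0032]; solving A·Δx = δb gives ‖Δx‖ = 0.0482
dividing the unrounded norms, ‖Δx‖/‖x‖ = 0.0013
realised/bound (from unrounded values) ≈ 0.0111

0.0013
0.1203


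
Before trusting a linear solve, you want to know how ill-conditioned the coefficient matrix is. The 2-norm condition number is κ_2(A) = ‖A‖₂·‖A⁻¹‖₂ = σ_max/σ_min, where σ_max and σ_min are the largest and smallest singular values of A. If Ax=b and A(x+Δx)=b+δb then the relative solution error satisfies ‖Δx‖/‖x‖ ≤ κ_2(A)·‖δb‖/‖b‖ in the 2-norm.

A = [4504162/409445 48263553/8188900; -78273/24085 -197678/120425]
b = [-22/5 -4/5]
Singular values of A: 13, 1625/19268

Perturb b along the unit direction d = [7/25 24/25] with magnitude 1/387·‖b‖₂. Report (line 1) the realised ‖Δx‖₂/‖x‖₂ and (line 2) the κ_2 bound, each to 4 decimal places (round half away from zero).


largest singular value 13, smallest 1625/19268
κ = σ_max/σ_min = 13/(1625/19268) = 154.1440
bound on ‖Δx‖/‖x‖: κ·ε = 154.1440·1/387 = 0.3983
solve Ax = b  →  x = [10.8883 -21.0693]
‖b‖₂ = 4.4721 and ‖x‖₂ = 23.7165
with δb = [0.0032 0.0111], A·Δx = δb → ‖Δx‖ = 0.1370
dividing the unrounded norms, ‖Δx‖/‖x‖ = 0.0058
tightness: 0.0058 against a bound of 0.3983 (unrounded ratio ≈ 0.0145)

0.0058
0.3983


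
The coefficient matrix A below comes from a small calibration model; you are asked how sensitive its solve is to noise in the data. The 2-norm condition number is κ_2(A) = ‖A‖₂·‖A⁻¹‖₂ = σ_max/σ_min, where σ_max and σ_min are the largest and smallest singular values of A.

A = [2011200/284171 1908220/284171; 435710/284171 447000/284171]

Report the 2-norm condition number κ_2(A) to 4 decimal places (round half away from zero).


M = AᵀA = [2519196100/48038761 2398914000/48038761; 2398914000/48038761 2285016400/48038761]. tr(M)=5712500/57121, det(M)=40000/57121
λ_max, λ_min = (5712500/57121 ± √32623516890000/3262808641)/2 = 100, 400/57121
κ = σ_max/σ_min = 10/(20/239) = 119.5000

119.5000


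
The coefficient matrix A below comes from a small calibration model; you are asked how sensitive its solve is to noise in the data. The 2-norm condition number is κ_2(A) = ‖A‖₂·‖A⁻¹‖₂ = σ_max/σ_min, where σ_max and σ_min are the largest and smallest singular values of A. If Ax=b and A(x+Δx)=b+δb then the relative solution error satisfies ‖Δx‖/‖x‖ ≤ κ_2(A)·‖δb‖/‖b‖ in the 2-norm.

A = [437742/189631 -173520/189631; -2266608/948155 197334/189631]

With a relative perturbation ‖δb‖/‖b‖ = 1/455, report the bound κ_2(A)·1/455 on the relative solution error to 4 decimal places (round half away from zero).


0.1327

AᵀA = [908073108/82227925 -75648384/16445585; -75648384/16445585 6315732/3289117]; tr = 81997416/6325225, det = 11664/253009
solving λ² − 81997416/6325225·λ + 11664/253009 = 0 gives λ = 324/25, 900/253009
κ_2(A) = √(λ_max/λ_min) = √((324/25) / (900/253009)) = 60.3600
worst-case relative error ≤ 60.3600 × 1/455 = 0.1327


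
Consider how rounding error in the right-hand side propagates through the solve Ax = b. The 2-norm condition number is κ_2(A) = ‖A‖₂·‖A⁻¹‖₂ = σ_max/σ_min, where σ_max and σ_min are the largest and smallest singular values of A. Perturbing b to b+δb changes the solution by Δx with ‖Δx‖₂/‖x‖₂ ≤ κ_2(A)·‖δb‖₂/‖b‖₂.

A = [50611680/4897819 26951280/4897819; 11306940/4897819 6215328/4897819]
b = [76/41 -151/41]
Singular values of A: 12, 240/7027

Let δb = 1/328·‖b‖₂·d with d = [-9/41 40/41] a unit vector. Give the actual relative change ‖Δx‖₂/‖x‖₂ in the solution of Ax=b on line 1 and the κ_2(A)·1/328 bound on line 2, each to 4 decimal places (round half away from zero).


0.0031
1.0712

largest singular value 12, smallest 240/7027
κ = σ_max/σ_min = 12/(240/7027) = 351.3500
worst-case relative error ≤ 351.3500 × 1/328 = 1.0712
solve Ax = b  →  x = [55.1873 -103.2990]
‖b‖ = 4.1231, ‖x‖ = 117.1167
with δb = [-0.0028 0.0123], A·Δx = δb → ‖Δx‖ = 0.3681
dividing the unrounded norms, ‖Δx‖/‖x‖ = 0.0031
realised/bound (from unrounded values) ≈ 0.0029


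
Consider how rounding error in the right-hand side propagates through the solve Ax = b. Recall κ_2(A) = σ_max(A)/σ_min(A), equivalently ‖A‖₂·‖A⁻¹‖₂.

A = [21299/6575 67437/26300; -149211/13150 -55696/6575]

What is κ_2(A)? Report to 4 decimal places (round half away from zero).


131.5000

form AᵀA = [192628097/1383380 144458019/1383380; 144458019/1383380 433443677/5533520] with trace 240791213/1106704 and determinant 12117361/4426816
char-poly roots: 3481/16 and 3481/276676
κ = σ_max/σ_min = (59/4)/(59/526) = 131.5000


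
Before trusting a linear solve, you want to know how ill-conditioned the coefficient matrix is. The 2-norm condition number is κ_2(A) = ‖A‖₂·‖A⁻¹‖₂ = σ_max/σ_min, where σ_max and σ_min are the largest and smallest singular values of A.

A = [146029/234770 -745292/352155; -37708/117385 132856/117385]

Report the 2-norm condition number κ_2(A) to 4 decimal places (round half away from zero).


258.9375

M = AᵀA = [93467273/190716100 -240298702/143037075; -240298702/143037075 2471683792/429111225]. tr(M)=429117625/68657796, det(M)=10000/17164449
char-poly roots: 25/4 and 1600/17164449
σ_max=√(25/4)=(5/2), σ_min=√(1600/17164449)=(40/4143) → κ = 258.9375


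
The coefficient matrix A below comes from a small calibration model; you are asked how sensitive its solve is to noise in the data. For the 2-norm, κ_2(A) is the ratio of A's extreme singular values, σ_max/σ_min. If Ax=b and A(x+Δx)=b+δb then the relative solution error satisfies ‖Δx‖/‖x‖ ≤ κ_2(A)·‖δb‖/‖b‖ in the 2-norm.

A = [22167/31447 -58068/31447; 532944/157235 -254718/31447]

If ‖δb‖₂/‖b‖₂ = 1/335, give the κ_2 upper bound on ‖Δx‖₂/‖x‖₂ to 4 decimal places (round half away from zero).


0.4403

M = AᵀA = [176272281/14707225 -84584412/2941445; -84584412/2941445 40602708/588289]. tr(M)=7049349/87025, det(M)=26244/87025
eigenvalues of AᵀA: λ = (tr ± √(tr²−4·det))/2 = 81, 324/87025
so κ_2 = √(81 / (324/87025)) = 147.5000
worst-case relative error ≤ 147.5000 × 1/335 = 0.4403


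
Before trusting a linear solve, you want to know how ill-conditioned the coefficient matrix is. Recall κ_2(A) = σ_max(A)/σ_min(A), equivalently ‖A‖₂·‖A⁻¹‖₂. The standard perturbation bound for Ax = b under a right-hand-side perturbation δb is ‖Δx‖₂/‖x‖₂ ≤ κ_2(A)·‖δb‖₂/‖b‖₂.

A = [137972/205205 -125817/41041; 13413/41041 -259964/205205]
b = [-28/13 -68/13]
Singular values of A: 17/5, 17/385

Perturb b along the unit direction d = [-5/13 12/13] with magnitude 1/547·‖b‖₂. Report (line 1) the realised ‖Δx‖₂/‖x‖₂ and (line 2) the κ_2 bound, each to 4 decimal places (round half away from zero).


0.0026
0.1408

from the listed singular values, σ₁ = 17/5, σ_n = 17/385
κ = σ_max/σ_min = (17/5)/(17/385) = 77.0000
worst-case relative error ≤ 77.0000 × 1/547 = 0.1408
solve Ax = b  →  x = [-88.6370 -18.7374]
‖b‖₂ = 5.6569 and ‖x‖₂ = 90.5959
re-solving with b+δb shifts x by Δx of norm 0.2342
realised ‖Δx‖/‖x‖ = 0.0026
so the bound overstates the realised error by a factor of ≈ 54.4518 (computed from the unrounded values)


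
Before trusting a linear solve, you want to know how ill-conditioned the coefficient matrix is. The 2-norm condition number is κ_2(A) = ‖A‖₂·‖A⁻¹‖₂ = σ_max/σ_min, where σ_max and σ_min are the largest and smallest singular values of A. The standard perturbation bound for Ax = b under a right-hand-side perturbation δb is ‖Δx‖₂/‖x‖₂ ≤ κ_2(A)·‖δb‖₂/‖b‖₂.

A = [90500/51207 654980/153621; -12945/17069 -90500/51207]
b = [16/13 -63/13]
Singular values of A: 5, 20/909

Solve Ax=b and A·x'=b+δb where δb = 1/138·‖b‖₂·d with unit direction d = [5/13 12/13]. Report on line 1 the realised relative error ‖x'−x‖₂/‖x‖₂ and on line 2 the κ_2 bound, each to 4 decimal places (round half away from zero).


0.0091
1.6467

σ_max = 5, σ_min = 20/909
κ_2(A) = 5 / (20/909) = 227.2500
worst-case relative error ≤ 227.2500 × 1/138 = 1.6467
solve Ax = b  →  x = [168.0462 -69.3692]
‖b‖₂ = 5.0000 and ‖x‖₂ = 181.8010
δb = ε·‖b‖·d = [0.0139 0.0334]; solving A·Δx = δb gives ‖Δx‖ = 1.6467
realised ‖Δx‖/‖x‖ = 0.0091
tightness: 0.0091 against a bound of 1.6467 (unrounded ratio ≈ 0.0055)
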